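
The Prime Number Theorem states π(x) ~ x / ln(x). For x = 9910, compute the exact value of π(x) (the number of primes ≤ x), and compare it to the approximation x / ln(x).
π(9910) = 1222;  x/ln(x) ≈ 1077.02;  relative error ≈ 11.86%.

Directly count primes up to 9910: π(9910) = 1222. The PNT approximation gives 9910/ln(9910) ≈ 9910/9.20130 ≈ 1077.02. Relative error (π(x) − x/ln(x)) / π(x) ≈ 11.86%; the approximation is known to undercount slightly (Li(x) is a better estimate).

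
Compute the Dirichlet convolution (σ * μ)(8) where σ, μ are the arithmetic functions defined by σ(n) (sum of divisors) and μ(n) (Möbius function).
(σ * μ)(8) = 8

Divisors of 8: [1, 2, 4, 8]. For each d | 8:
  d = 1: σ(1) · μ(8/1) = 1 · 0 = 0
  d = 2: σ(2) · μ(8/2) = 3 · 0 = 0
  d = 4: σ(4) · μ(8/4) = 7 · -1 = -7
  d = 8: σ(8) · μ(8/8) = 15 · 1 = 15
Summing: (σ * μ)(8) = 0 + 0 + -7 + 15 = 8.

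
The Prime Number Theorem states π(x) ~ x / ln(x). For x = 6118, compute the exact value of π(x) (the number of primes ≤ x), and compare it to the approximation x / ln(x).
π(6118) = 797;  x/ln(x) ≈ 701.69;  relative error ≈ 11.96%.

Directly count primes up to 6118: π(6118) = 797. The PNT approximation gives 6118/ln(6118) ≈ 6118/8.71899 ≈ 701.69. Relative error (π(x) − x/ln(x)) / π(x) ≈ 11.96%; the approximation is known to undercount slightly (Li(x) is a better estimate).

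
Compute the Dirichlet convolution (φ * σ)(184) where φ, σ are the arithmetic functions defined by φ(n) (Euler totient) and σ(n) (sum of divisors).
(φ * σ)(184) = 1472

Divisors of 184: [1, 2, 4, 8, 23, 46, 92, 184]. For each d | 184:
  d = 1: φ(1) · σ(184/1) = 1 · 360 = 360
  d = 2: φ(2) · σ(184/2) = 1 · 168 = 168
  d = 4: φ(4) · σ(184/4) = 2 · 72 = 144
  d = 8: φ(8) · σ(184/8) = 4 · 24 = 96
  d = 23: φ(23) · σ(184/23) = 22 · 15 = 330
  d = 46: φ(46) · σ(184/46) = 22 · 7 = 154
  d = 92: φ(92) · σ(184/92) = 44 · 3 = 132
  d = 184: φ(184) · σ(184/184) = 88 · 1 = 88
Summing: (φ * σ)(184) = 360 + 168 + 144 + 96 + 330 + 154 + 132 + 88 = 1472.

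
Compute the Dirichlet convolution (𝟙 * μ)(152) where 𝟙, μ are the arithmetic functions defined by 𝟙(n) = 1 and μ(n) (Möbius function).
(𝟙 * μ)(152) = 0

Divisors of 152: [1, 2, 4, 8, 19, 38, 76, 152]. For each d | 152:
  d = 1: 𝟙(1) · μ(152/1) = 1 · 0 = 0
  d = 2: 𝟙(2) · μ(152/2) = 1 · 0 = 0
  d = 4: 𝟙(4) · μ(152/4) = 1 · 1 = 1
  d = 8: 𝟙(8) · μ(152/8) = 1 · -1 = -1
  d = 19: 𝟙(19) · μ(152/19) = 1 · 0 = 0
  d = 38: 𝟙(38) · μ(152/38) = 1 · 0 = 0
  d = 76: 𝟙(76) · μ(152/76) = 1 · -1 = -1
  d = 152: 𝟙(152) · μ(152/152) = 1 · 1 = 1
Summing: (𝟙 * μ)(152) = 0 + 0 + 1 + -1 + 0 + 0 + -1 + 1 = 0.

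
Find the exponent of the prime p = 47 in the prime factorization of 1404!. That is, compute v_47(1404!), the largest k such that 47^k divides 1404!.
v_47(1404!) = 29

Legendre's formula: v_p(n!) = Σ_{k ≥ 1} ⌊n / p^k⌋. For p = 47, n = 1404, the terms are:
  ⌊1404/47^1⌋ = ⌊1404/47⌋ = 29
(the next term ⌊1404/47^2⌋ = 0, terminating the sum). Summing: v_47(1404!) = 29 = 29.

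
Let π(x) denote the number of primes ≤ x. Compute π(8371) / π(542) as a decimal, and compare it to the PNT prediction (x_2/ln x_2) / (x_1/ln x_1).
π(8371)/π(542) = 1048/100 ≈ 10.4800;  PNT prediction ≈ 10.7642.

π(542) = 100 and π(8371) = 1048, so π(8371)/π(542) ≈ 10.4800. The PNT-predicted ratio is (8371/ln(8371)) / (542/ln(542)) ≈ 10.7642. The two agree to within a few percent, as expected.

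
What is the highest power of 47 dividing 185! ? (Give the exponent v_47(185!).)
v_47(185!) = 3

Legendre's formula: v_p(n!) = Σ_{k ≥ 1} ⌊n / p^k⌋. For p = 47, n = 185, the terms are:
  ⌊185/47^1⌋ = ⌊185/47⌋ = 3
(the next term ⌊185/47^2⌋ = 0, terminating the sum). Summing: v_47(185!) = 3 = 3.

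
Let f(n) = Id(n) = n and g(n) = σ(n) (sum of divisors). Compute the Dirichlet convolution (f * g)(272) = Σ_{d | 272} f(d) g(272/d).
(Id * σ)(272) = 4515

Divisors of 272: [1, 2, 4, 8, 16, 17, 34, 68, 136, 272]. For each d | 272:
  d = 1: Id(1) · σ(272/1) = 1 · 558 = 558
  d = 2: Id(2) · σ(272/2) = 2 · 270 = 540
  d = 4: Id(4) · σ(272/4) = 4 · 126 = 504
  d = 8: Id(8) · σ(272/8) = 8 · 54 = 432
  d = 16: Id(16) · σ(272/16) = 16 · 18 = 288
  d = 17: Id(17) · σ(272/17) = 17 · 31 = 527
  d = 34: Id(34) · σ(272/34) = 34 · 15 = 510
  d = 68: Id(68) · σ(272/68) = 68 · 7 = 476
  d = 136: Id(136) · σ(272/136) = 136 · 3 = 408
  d = 272: Id(272) · σ(272/272) = 272 · 1 = 272
Summing: (Id * σ)(272) = 558 + 540 + 504 + 432 + 288 + 527 + 510 + 476 + 408 + 272 = 4515.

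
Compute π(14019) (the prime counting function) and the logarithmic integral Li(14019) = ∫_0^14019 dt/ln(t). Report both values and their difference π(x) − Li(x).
π(14019) = 1654;  Li(14019) ≈ 1674.25;  π(x) − Li(x) ≈ -20.25.

Direct count of primes ≤ 14019 gives π(14019) = 1654. Numerical evaluation of the logarithmic integral gives Li(14019) ≈ 1674.25. The difference π(x) − Li(x) ≈ -20.25 is typically negative for small/moderate x (Li(x) overestimates), though Littlewood's theorem shows this sign changes infinitely often.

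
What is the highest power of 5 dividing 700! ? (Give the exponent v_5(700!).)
v_5(700!) = 174

Legendre's formula: v_p(n!) = Σ_{k ≥ 1} ⌊n / p^k⌋. For p = 5, n = 700, the terms are:
  ⌊700/5^1⌋ = ⌊700/5⌋ = 140
  ⌊700/5^2⌋ = ⌊700/25⌋ = 28
  ⌊700/5^3⌋ = ⌊700/125⌋ = 5
  ⌊700/5^4⌋ = ⌊700/625⌋ = 1
(the next term ⌊700/5^5⌋ = 0, terminating the sum). Summing: v_5(700!) = 140 + 28 + 5 + 1 = 174.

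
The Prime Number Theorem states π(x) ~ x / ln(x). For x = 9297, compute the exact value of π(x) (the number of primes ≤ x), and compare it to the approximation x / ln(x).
π(9297) = 1151;  x/ln(x) ≈ 1017.46;  relative error ≈ 11.60%.

Directly count primes up to 9297: π(9297) = 1151. The PNT approximation gives 9297/ln(9297) ≈ 9297/9.13745 ≈ 1017.46. Relative error (π(x) − x/ln(x)) / π(x) ≈ 11.60%; the approximation is known to undercount slightly (Li(x) is a better estimate).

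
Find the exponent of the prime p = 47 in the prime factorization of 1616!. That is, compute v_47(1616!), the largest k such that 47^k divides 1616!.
v_47(1616!) = 34

Legendre's formula: v_p(n!) = Σ_{k ≥ 1} ⌊n / p^k⌋. For p = 47, n = 1616, the terms are:
  ⌊1616/47^1⌋ = ⌊1616/47⌋ = 34
(the next term ⌊1616/47^2⌋ = 0, terminating the sum). Summing: v_47(1616!) = 34 = 34.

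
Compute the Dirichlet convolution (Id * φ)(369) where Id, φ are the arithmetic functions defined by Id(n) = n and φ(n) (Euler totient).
(Id * φ)(369) = 1701

Divisors of 369: [1, 3, 9, 41, 123, 369]. For each d | 369:
  d = 1: Id(1) · φ(369/1) = 1 · 240 = 240
  d = 3: Id(3) · φ(369/3) = 3 · 80 = 240
  d = 9: Id(9) · φ(369/9) = 9 · 40 = 360
  d = 41: Id(41) · φ(369/41) = 41 · 6 = 246
  d = 123: Id(123) · φ(369/123) = 123 · 2 = 246
  d = 369: Id(369) · φ(369/369) = 369 · 1 = 369
Summing: (Id * φ)(369) = 240 + 240 + 360 + 246 + 246 + 369 = 1701.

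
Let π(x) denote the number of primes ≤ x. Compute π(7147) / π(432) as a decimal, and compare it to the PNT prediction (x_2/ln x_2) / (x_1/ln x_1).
π(7147)/π(432) = 914/83 ≈ 11.0120;  PNT prediction ≈ 11.3129.

π(432) = 83 and π(7147) = 914, so π(7147)/π(432) ≈ 11.0120. The PNT-predicted ratio is (7147/ln(7147)) / (432/ln(432)) ≈ 11.3129. The two agree to within a few percent, as expected.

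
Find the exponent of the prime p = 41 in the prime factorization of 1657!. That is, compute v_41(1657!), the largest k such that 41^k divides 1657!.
v_41(1657!) = 40

Legendre's formula: v_p(n!) = Σ_{k ≥ 1} ⌊n / p^k⌋. For p = 41, n = 1657, the terms are:
  ⌊1657/41^1⌋ = ⌊1657/41⌋ = 40
(the next term ⌊1657/41^2⌋ = 0, terminating the sum). Summing: v_41(1657!) = 40 = 40.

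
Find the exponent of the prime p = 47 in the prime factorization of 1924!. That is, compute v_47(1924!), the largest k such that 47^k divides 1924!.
v_47(1924!) = 40

Legendre's formula: v_p(n!) = Σ_{k ≥ 1} ⌊n / p^k⌋. For p = 47, n = 1924, the terms are:
  ⌊1924/47^1⌋ = ⌊1924/47⌋ = 40
(the next term ⌊1924/47^2⌋ = 0, terminating the sum). Summing: v_47(1924!) = 40 = 40.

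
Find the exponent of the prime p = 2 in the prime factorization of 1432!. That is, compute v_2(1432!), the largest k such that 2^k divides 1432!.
v_2(1432!) = 1427

Legendre's formula: v_p(n!) = Σ_{k ≥ 1} ⌊n / p^k⌋. For p = 2, n = 1432, the terms are:
  ⌊1432/2^1⌋ = ⌊1432/2⌋ = 716
  ⌊1432/2^2⌋ = ⌊1432/4⌋ = 358
  ⌊1432/2^3⌋ = ⌊1432/8⌋ = 179
  ⌊1432/2^4⌋ = ⌊1432/16⌋ = 89
  ⌊1432/2^5⌋ = ⌊1432/32⌋ = 44
  ⌊1432/2^6⌋ = ⌊1432/64⌋ = 22
  ⌊1432/2^7⌋ = ⌊1432/128⌋ = 11
  ⌊1432/2^8⌋ = ⌊1432/256⌋ = 5
  ⌊1432/2^9⌋ = ⌊1432/512⌋ = 2
  ⌊1432/2^10⌋ = ⌊1432/1024⌋ = 1
(the next term ⌊1432/2^11⌋ = 0, terminating the sum). Summing: v_2(1432!) = 716 + 358 + 179 + 89 + 44 + 22 + 11 + 5 + 2 + 1 = 1427.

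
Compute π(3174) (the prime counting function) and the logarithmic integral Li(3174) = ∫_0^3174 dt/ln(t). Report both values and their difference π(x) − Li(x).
π(3174) = 449;  Li(3174) ≈ 464.42;  π(x) − Li(x) ≈ -15.42.

Direct count of primes ≤ 3174 gives π(3174) = 449. Numerical evaluation of the logarithmic integral gives Li(3174) ≈ 464.42. The difference π(x) − Li(x) ≈ -15.42 is typically negative for small/moderate x (Li(x) overestimates), though Littlewood's theorem shows this sign changes infinitely often.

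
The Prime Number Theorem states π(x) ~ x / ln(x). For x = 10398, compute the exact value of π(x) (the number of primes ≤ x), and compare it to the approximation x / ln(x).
π(10398) = 1273;  x/ln(x) ≈ 1124.18;  relative error ≈ 11.69%.

Directly count primes up to 10398: π(10398) = 1273. The PNT approximation gives 10398/ln(10398) ≈ 10398/9.24937 ≈ 1124.18. Relative error (π(x) − x/ln(x)) / π(x) ≈ 11.69%; the approximation is known to undercount slightly (Li(x) is a better estimate).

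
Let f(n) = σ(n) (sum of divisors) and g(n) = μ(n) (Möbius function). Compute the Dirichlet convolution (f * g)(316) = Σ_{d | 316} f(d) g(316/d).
(σ * μ)(316) = 316

Divisors of 316: [1, 2, 4, 79, 158, 316]. For each d | 316:
  d = 1: σ(1) · μ(316/1) = 1 · 0 = 0
  d = 2: σ(2) · μ(316/2) = 3 · 1 = 3
  d = 4: σ(4) · μ(316/4) = 7 · -1 = -7
  d = 79: σ(79) · μ(316/79) = 80 · 0 = 0
  d = 158: σ(158) · μ(316/158) = 240 · -1 = -240
  d = 316: σ(316) · μ(316/316) = 560 · 1 = 560
Summing: (σ * μ)(316) = 0 + 3 + -7 + 0 + -240 + 560 = 316.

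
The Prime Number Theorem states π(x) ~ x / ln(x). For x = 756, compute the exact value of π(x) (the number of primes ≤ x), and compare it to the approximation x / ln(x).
π(756) = 133;  x/ln(x) ≈ 114.06;  relative error ≈ 14.24%.

Directly count primes up to 756: π(756) = 133. The PNT approximation gives 756/ln(756) ≈ 756/6.62804 ≈ 114.06. Relative error (π(x) − x/ln(x)) / π(x) ≈ 14.24%; the approximation is known to undercount slightly (Li(x) is a better estimate).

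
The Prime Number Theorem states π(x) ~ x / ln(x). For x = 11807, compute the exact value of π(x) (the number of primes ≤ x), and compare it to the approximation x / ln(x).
π(11807) = 1415;  x/ln(x) ≈ 1259.22;  relative error ≈ 11.01%.

Directly count primes up to 11807: π(11807) = 1415. The PNT approximation gives 11807/ln(11807) ≈ 11807/9.37645 ≈ 1259.22. Relative error (π(x) − x/ln(x)) / π(x) ≈ 11.01%; the approximation is known to undercount slightly (Li(x) is a better estimate).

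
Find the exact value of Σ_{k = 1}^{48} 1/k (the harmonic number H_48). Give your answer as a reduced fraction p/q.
H_48 = 282000222059796592919/63245806209101973600

Direct summation: H_48 = 1 + 1/2 + ... + 1/48. The least common denominator is lcm(1, ..., 48) = 442720643463713815200; over this denominator the numerator is 442720643463713815200 + 221360321731856907600 + 147573547821237938400 + 110680160865928453800 + 88544128692742763040 + 73786773910618969200 + 63245806209101973600 + 55340080432964226900 + 49191182607079312800 + 44272064346371381520 + 40247331223973983200 + 36893386955309484600 + 34055434112593370400 + 31622903104550986800 + 29514709564247587680 + 27670040216482113450 + 26042390791983165600 + 24595591303539656400 + 23301086498090200800 + 22136032173185690760 + 21081935403033991200 + 20123665611986991600 + 19248723628857122400 + 18446693477654742300 + 17708825738548552608 + 17027717056296685200 + 16397060869026437600 + 15811451552275493400 + 15266229084955648800 + 14757354782123793840 + 14281311079474639200 + 13835020108241056725 + 13415777074657994400 + 13021195395991582800 + 12649161241820394720 + 12297795651769828200 + 11965422796316589600 + 11650543249045100400 + 11351811370864456800 + 11068016086592845380 + 10798064474724727200 + 10540967701516995600 + 10295828917760786400 + 10061832805993495800 + 9838236521415862560 + 9624361814428561200 + 9419588158802421600 + 9223346738827371150 = 1974001554418576150433, so H_48 = 1974001554418576150433/442720643463713815200; reducing by gcd(1974001554418576150433, 442720643463713815200) = 7 gives 282000222059796592919/63245806209101973600 ≈ 4.45880. (The PNT-adjacent estimate ln(48) + γ ≈ 4.44842 matches within O(1/n).)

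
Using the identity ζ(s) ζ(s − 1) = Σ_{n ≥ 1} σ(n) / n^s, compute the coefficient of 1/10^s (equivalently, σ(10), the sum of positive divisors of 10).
σ(10) = 18

In the product (Σ m^0/m^s)(Σ k / k^s) = Σ (Σ_{d | n} d) / n^s, the coefficient of 1/n^s is σ(n) = Σ_{d | n} d. For n = 10, divisors are [1, 2, 5, 10]; summing: σ(10) = 18.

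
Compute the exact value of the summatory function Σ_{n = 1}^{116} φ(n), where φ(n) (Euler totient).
Σ_{n ≤ 116} φ(n) = 4128

Compute φ(n) for each 1 ≤ n ≤ 116: φ(1) = 1, φ(2) = 1, φ(3) = 2, φ(4) = 2, φ(5) = 4, φ(6) = 2, φ(7) = 6, φ(8) = 4, φ(9) = 6, φ(10) = 4, φ(11) = 10, φ(12) = 4, φ(13) = 12, φ(14) = 6, φ(15) = 8, φ(16) = 8, φ(17) = 16, φ(18) = 6, φ(19) = 18, φ(20) = 8, φ(21) = 12, φ(22) = 10, φ(23) = 22, φ(24) = 8, φ(25) = 20, φ(26) = 12, φ(27) = 18, φ(28) = 12, φ(29) = 28, φ(30) = 8, φ(31) = 30, φ(32) = 16, φ(33) = 20, φ(34) = 16, φ(35) = 24, φ(36) = 12, φ(37) = 36, φ(38) = 18, φ(39) = 24, φ(40) = 16, φ(41) = 40, φ(42) = 12, φ(43) = 42, φ(44) = 20, φ(45) = 24, φ(46) = 22, φ(47) = 46, φ(48) = 16, φ(49) = 42, φ(50) = 20, φ(51) = 32, φ(52) = 24, φ(53) = 52, φ(54) = 18, φ(55) = 40, φ(56) = 24, φ(57) = 36, φ(58) = 28, φ(59) = 58, φ(60) = 16, φ(61) = 60, φ(62) = 30, φ(63) = 36, φ(64) = 32, φ(65) = 48, φ(66) = 20, φ(67) = 66, φ(68) = 32, φ(69) = 44, φ(70) = 24, φ(71) = 70, φ(72) = 24, φ(73) = 72, φ(74) = 36, φ(75) = 40, φ(76) = 36, φ(77) = 60, φ(78) = 24, φ(79) = 78, φ(80) = 32, φ(81) = 54, φ(82) = 40, φ(83) = 82, φ(84) = 24, φ(85) = 64, φ(86) = 42, φ(87) = 56, φ(88) = 40, φ(89) = 88, φ(90) = 24, φ(91) = 72, φ(92) = 44, φ(93) = 60, φ(94) = 46, φ(95) = 72, φ(96) = 32, φ(97) = 96, φ(98) = 42, φ(99) = 60, φ(100) = 40, φ(101) = 100, φ(102) = 32, φ(103) = 102, φ(104) = 48, φ(105) = 48, φ(106) = 52, φ(107) = 106, φ(108) = 36, φ(109) = 108, φ(110) = 40, φ(111) = 72, φ(112) = 48, φ(113) = 112, φ(114) = 36, φ(115) = 88, φ(116) = 56. Summing all 116 values: 4128. (Average order: Σ_{n ≤ x} φ(n) ~ (3/π²) x². For x = 116, (3/π²)·116² ≈ 4090.13.)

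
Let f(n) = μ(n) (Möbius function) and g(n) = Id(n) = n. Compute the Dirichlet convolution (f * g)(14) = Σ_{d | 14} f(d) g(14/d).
(μ * Id)(14) = 6

Divisors of 14: [1, 2, 7, 14]. For each d | 14:
  d = 1: μ(1) · Id(14/1) = 1 · 14 = 14
  d = 2: μ(2) · Id(14/2) = -1 · 7 = -7
  d = 7: μ(7) · Id(14/7) = -1 · 2 = -2
  d = 14: μ(14) · Id(14/14) = 1 · 1 = 1
Summing: (μ * Id)(14) = 14 + -7 + -2 + 1 = 6.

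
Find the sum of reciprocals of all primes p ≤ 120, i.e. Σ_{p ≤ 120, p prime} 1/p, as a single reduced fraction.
Σ 1/p = 58472171373748331322981543916880425472323867753/31610054640417607788145206291543662493274686990

π(120) = 30, so the primes ≤ 120 are [2, 3, 5, 7, 11, 13, 17, 19, 23, 29, 31, 37, 41, 43, 47, 53, 59, 61, 67, 71, 73, 79, 83, 89, 97, 101, 103, 107, 109, 113]. Summing 1/p over these primes: 58472171373748331322981543916880425472323867753/31610054640417607788145206291543662493274686990 ≈ 1.8498. Mertens estimate ln ln(120) + 0.2615 ≈ 1.8275.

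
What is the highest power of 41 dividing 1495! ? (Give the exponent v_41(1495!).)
v_41(1495!) = 36

Legendre's formula: v_p(n!) = Σ_{k ≥ 1} ⌊n / p^k⌋. For p = 41, n = 1495, the terms are:
  ⌊1495/41^1⌋ = ⌊1495/41⌋ = 36
(the next term ⌊1495/41^2⌋ = 0, terminating the sum). Summing: v_41(1495!) = 36 = 36.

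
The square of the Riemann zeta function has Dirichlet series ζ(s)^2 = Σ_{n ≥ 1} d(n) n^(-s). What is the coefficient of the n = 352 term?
d(352) = 12

ζ(s)^2 = (Σ 1/m^s)(Σ 1/k^s). The coefficient of 1/n^s in the product is the number of ordered pairs (m, k) with mk = n, which equals d(n). For n = 352, divisors are [1, 2, 4, 8, 11, 16, 22, 32, 44, 88, 176, 352], so d(352) = 12.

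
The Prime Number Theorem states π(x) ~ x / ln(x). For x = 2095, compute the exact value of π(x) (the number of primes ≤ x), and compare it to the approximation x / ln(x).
π(2095) = 316;  x/ln(x) ≈ 273.95;  relative error ≈ 13.31%.

Directly count primes up to 2095: π(2095) = 316. The PNT approximation gives 2095/ln(2095) ≈ 2095/7.64731 ≈ 273.95. Relative error (π(x) − x/ln(x)) / π(x) ≈ 13.31%; the approximation is known to undercount slightly (Li(x) is a better estimate).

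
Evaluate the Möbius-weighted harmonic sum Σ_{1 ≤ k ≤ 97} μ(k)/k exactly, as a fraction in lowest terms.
Σ μ(k)/k = 11962644395524974654034383169459538/384261327324253070792183691221959345

Values of μ(k) for 1 ≤ k ≤ 97: μ(1) = 1, μ(2) = -1, μ(3) = -1, μ(5) = -1, μ(6) = 1, μ(7) = -1, μ(10) = 1, μ(11) = -1, μ(13) = -1, μ(14) = 1, μ(15) = 1, μ(17) = -1, μ(19) = -1, μ(21) = 1, μ(22) = 1, μ(23) = -1, μ(26) = 1, μ(29) = -1, μ(30) = -1, μ(31) = -1, μ(33) = 1, μ(34) = 1, μ(35) = 1, μ(37) = -1, μ(38) = 1, μ(39) = 1, μ(41) = -1, μ(42) = -1, μ(43) = -1, μ(46) = 1, μ(47) = -1, μ(51) = 1, μ(53) = -1, μ(55) = 1, μ(57) = 1, μ(58) = 1, μ(59) = -1, μ(61) = -1, μ(62) = 1, μ(65) = 1, μ(66) = -1, μ(67) = -1, μ(69) = 1, μ(70) = -1, μ(71) = -1, μ(73) = -1, μ(74) = 1, μ(77) = 1, μ(78) = -1, μ(79) = -1, μ(82) = 1, μ(83) = -1, μ(85) = 1, μ(86) = 1, μ(87) = 1, μ(89) = -1, μ(91) = 1, μ(93) = 1, μ(94) = 1, μ(95) = 1, μ(97) = -1, with μ = 0 on non-squarefree integers. Summing μ(k)/k for k where μ(k) ≠ 0 gives 11962644395524974654034383169459538/384261327324253070792183691221959345 ≈ 0.0311. (PNT ⟺ this sum → 0 as n → ∞.)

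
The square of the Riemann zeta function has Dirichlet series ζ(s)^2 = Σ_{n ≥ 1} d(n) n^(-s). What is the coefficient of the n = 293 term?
d(293) = 2

ζ(s)^2 = (Σ 1/m^s)(Σ 1/k^s). The coefficient of 1/n^s in the product is the number of ordered pairs (m, k) with mk = n, which equals d(n). For n = 293, divisors are [1, 293], so d(293) = 2.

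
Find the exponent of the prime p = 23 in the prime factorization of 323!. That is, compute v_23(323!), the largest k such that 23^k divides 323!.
v_23(323!) = 14

Legendre's formula: v_p(n!) = Σ_{k ≥ 1} ⌊n / p^k⌋. For p = 23, n = 323, the terms are:
  ⌊323/23^1⌋ = ⌊323/23⌋ = 14
(the next term ⌊323/23^2⌋ = 0, terminating the sum). Summing: v_23(323!) = 14 = 14.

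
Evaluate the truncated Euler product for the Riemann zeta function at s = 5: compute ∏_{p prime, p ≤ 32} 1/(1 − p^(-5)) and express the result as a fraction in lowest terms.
∏ = 1910589921595024369341325427716514697147265/1842548811291065574051999987500114856101888

The primes p ≤ 32 are [2, 3, 5, 7, 11, 13, 17, 19, 23, 29, 31]. For each prime, (1 − 1/p^5)^(-1) = p^5 / (p^5 − 1). The product is (1 − 1/2^5)^(-1), (1 − 1/3^5)^(-1), (1 − 1/5^5)^(-1), (1 − 1/7^5)^(-1), (1 − 1/11^5)^(-1), (1 − 1/13^5)^(-1), (1 − 1/17^5)^(-1), (1 − 1/19^5)^(-1), (1 − 1/23^5)^(-1), (1 − 1/29^5)^(-1), (1 − 1/31^5)^(-1) = ∏ p^5 / (p^5 − 1) = 1910589921595024369341325427716514697147265/1842548811291065574051999987500114856101888.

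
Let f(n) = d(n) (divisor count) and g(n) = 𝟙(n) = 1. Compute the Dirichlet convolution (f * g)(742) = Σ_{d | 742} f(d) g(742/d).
(d * 𝟙)(742) = 27

Divisors of 742: [1, 2, 7, 14, 53, 106, 371, 742]. For each d | 742:
  d = 1: d(1) · 𝟙(742/1) = 1 · 1 = 1
  d = 2: d(2) · 𝟙(742/2) = 2 · 1 = 2
  d = 7: d(7) · 𝟙(742/7) = 2 · 1 = 2
  d = 14: d(14) · 𝟙(742/14) = 4 · 1 = 4
  d = 53: d(53) · 𝟙(742/53) = 2 · 1 = 2
  d = 106: d(106) · 𝟙(742/106) = 4 · 1 = 4
  d = 371: d(371) · 𝟙(742/371) = 4 · 1 = 4
  d = 742: d(742) · 𝟙(742/742) = 8 · 1 = 8
Summing: (d * 𝟙)(742) = 1 + 2 + 2 + 4 + 2 + 4 + 4 + 8 = 27.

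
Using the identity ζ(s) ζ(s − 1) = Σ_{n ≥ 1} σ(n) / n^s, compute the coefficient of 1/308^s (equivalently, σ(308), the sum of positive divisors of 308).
σ(308) = 672

In the product (Σ m^0/m^s)(Σ k / k^s) = Σ (Σ_{d | n} d) / n^s, the coefficient of 1/n^s is σ(n) = Σ_{d | n} d. For n = 308, divisors are [1, 2, 4, 7, 11, 14, 22, 28, 44, 77, 154, 308]; summing: σ(308) = 672.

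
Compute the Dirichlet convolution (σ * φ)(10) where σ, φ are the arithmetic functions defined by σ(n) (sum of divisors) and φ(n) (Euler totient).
(σ * φ)(10) = 40

Divisors of 10: [1, 2, 5, 10]. For each d | 10:
  d = 1: σ(1) · φ(10/1) = 1 · 4 = 4
  d = 2: σ(2) · φ(10/2) = 3 · 4 = 12
  d = 5: σ(5) · φ(10/5) = 6 · 1 = 6
  d = 10: σ(10) · φ(10/10) = 18 · 1 = 18
Summing: (σ * φ)(10) = 4 + 12 + 6 + 18 = 40.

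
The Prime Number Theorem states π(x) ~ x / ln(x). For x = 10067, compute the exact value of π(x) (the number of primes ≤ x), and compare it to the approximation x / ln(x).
π(10067) = 1235;  x/ln(x) ≈ 1092.22;  relative error ≈ 11.56%.

Directly count primes up to 10067: π(10067) = 1235. The PNT approximation gives 10067/ln(10067) ≈ 10067/9.21702 ≈ 1092.22. Relative error (π(x) − x/ln(x)) / π(x) ≈ 11.56%; the approximation is known to undercount slightly (Li(x) is a better estimate).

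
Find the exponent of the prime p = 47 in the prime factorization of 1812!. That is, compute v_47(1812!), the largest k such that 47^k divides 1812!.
v_47(1812!) = 38

Legendre's formula: v_p(n!) = Σ_{k ≥ 1} ⌊n / p^k⌋. For p = 47, n = 1812, the terms are:
  ⌊1812/47^1⌋ = ⌊1812/47⌋ = 38
(the next term ⌊1812/47^2⌋ = 0, terminating the sum). Summing: v_47(1812!) = 38 = 38.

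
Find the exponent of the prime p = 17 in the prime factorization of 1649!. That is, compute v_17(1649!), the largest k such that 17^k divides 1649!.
v_17(1649!) = 102

Legendre's formula: v_p(n!) = Σ_{k ≥ 1} ⌊n / p^k⌋. For p = 17, n = 1649, the terms are:
  ⌊1649/17^1⌋ = ⌊1649/17⌋ = 97
  ⌊1649/17^2⌋ = ⌊1649/289⌋ = 5
(the next term ⌊1649/17^3⌋ = 0, terminating the sum). Summing: v_17(1649!) = 97 + 5 = 102.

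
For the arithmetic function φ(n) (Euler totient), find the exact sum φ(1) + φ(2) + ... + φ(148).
Σ_{n ≤ 148} φ(n) = 6670

Compute φ(n) for each 1 ≤ n ≤ 148: φ(1) = 1, φ(2) = 1, φ(3) = 2, φ(4) = 2, φ(5) = 4, φ(6) = 2, φ(7) = 6, φ(8) = 4, φ(9) = 6, φ(10) = 4, φ(11) = 10, φ(12) = 4, φ(13) = 12, φ(14) = 6, φ(15) = 8, φ(16) = 8, φ(17) = 16, φ(18) = 6, φ(19) = 18, φ(20) = 8, φ(21) = 12, φ(22) = 10, φ(23) = 22, φ(24) = 8, φ(25) = 20, φ(26) = 12, φ(27) = 18, φ(28) = 12, φ(29) = 28, φ(30) = 8, φ(31) = 30, φ(32) = 16, φ(33) = 20, φ(34) = 16, φ(35) = 24, φ(36) = 12, φ(37) = 36, φ(38) = 18, φ(39) = 24, φ(40) = 16, φ(41) = 40, φ(42) = 12, φ(43) = 42, φ(44) = 20, φ(45) = 24, φ(46) = 22, φ(47) = 46, φ(48) = 16, φ(49) = 42, φ(50) = 20, φ(51) = 32, φ(52) = 24, φ(53) = 52, φ(54) = 18, φ(55) = 40, φ(56) = 24, φ(57) = 36, φ(58) = 28, φ(59) = 58, φ(60) = 16, φ(61) = 60, φ(62) = 30, φ(63) = 36, φ(64) = 32, φ(65) = 48, φ(66) = 20, φ(67) = 66, φ(68) = 32, φ(69) = 44, φ(70) = 24, φ(71) = 70, φ(72) = 24, φ(73) = 72, φ(74) = 36, φ(75) = 40, φ(76) = 36, φ(77) = 60, φ(78) = 24, φ(79) = 78, φ(80) = 32, φ(81) = 54, φ(82) = 40, φ(83) = 82, φ(84) = 24, φ(85) = 64, φ(86) = 42, φ(87) = 56, φ(88) = 40, φ(89) = 88, φ(90) = 24, φ(91) = 72, φ(92) = 44, φ(93) = 60, φ(94) = 46, φ(95) = 72, φ(96) = 32, φ(97) = 96, φ(98) = 42, φ(99) = 60, φ(100) = 40, φ(101) = 100, φ(102) = 32, φ(103) = 102, φ(104) = 48, φ(105) = 48, φ(106) = 52, φ(107) = 106, φ(108) = 36, φ(109) = 108, φ(110) = 40, φ(111) = 72, φ(112) = 48, φ(113) = 112, φ(114) = 36, φ(115) = 88, φ(116) = 56, φ(117) = 72, φ(118) = 58, φ(119) = 96, φ(120) = 32, φ(121) = 110, φ(122) = 60, φ(123) = 80, φ(124) = 60, φ(125) = 100, φ(126) = 36, φ(127) = 126, φ(128) = 64, φ(129) = 84, φ(130) = 48, φ(131) = 130, φ(132) = 40, φ(133) = 108, φ(134) = 66, φ(135) = 72, φ(136) = 64, φ(137) = 136, φ(138) = 44, φ(139) = 138, φ(140) = 48, φ(141) = 92, φ(142) = 70, φ(143) = 120, φ(144) = 48, φ(145) = 112, φ(146) = 72, φ(147) = 84, φ(148) = 72. Summing all 148 values: 6670. (Average order: Σ_{n ≤ x} φ(n) ~ (3/π²) x². For x = 148, (3/π²)·148² ≈ 6658.02.)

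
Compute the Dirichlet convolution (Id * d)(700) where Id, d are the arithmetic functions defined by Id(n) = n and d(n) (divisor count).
(Id * d)(700) = 3762

Divisors of 700: [1, 2, 4, 5, 7, 10, 14, 20, 25, 28, 35, 50, 70, 100, 140, 175, 350, 700]. For each d | 700:
  d = 1: Id(1) · d(700/1) = 1 · 18 = 18
  d = 2: Id(2) · d(700/2) = 2 · 12 = 24
  d = 4: Id(4) · d(700/4) = 4 · 6 = 24
  d = 5: Id(5) · d(700/5) = 5 · 12 = 60
  d = 7: Id(7) · d(700/7) = 7 · 9 = 63
  d = 10: Id(10) · d(700/10) = 10 · 8 = 80
  d = 14: Id(14) · d(700/14) = 14 · 6 = 84
  d = 20: Id(20) · d(700/20) = 20 · 4 = 80
  d = 25: Id(25) · d(700/25) = 25 · 6 = 150
  d = 28: Id(28) · d(700/28) = 28 · 3 = 84
  d = 35: Id(35) · d(700/35) = 35 · 6 = 210
  d = 50: Id(50) · d(700/50) = 50 · 4 = 200
  d = 70: Id(70) · d(700/70) = 70 · 4 = 280
  d = 100: Id(100) · d(700/100) = 100 · 2 = 200
  d = 140: Id(140) · d(700/140) = 140 · 2 = 280
  d = 175: Id(175) · d(700/175) = 175 · 3 = 525
  d = 350: Id(350) · d(700/350) = 350 · 2 = 700
  d = 700: Id(700) · d(700/700) = 700 · 1 = 700
Summing: (Id * d)(700) = 18 + 24 + 24 + 60 + 63 + 80 + 84 + 80 + 150 + 84 + 210 + 200 + 280 + 200 + 280 + 525 + 700 + 700 = 3762.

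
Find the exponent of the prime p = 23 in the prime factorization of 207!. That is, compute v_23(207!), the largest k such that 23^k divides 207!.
v_23(207!) = 9

Legendre's formula: v_p(n!) = Σ_{k ≥ 1} ⌊n / p^k⌋. For p = 23, n = 207, the terms are:
  ⌊207/23^1⌋ = ⌊207/23⌋ = 9
(the next term ⌊207/23^2⌋ = 0, terminating the sum). Summing: v_23(207!) = 9 = 9.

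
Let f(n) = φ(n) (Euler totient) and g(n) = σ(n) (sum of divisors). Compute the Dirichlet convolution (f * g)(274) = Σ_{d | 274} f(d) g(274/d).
(φ * σ)(274) = 1096

Divisors of 274: [1, 2, 137, 274]. For each d | 274:
  d = 1: φ(1) · σ(274/1) = 1 · 414 = 414
  d = 2: φ(2) · σ(274/2) = 1 · 138 = 138
  d = 137: φ(137) · σ(274/137) = 136 · 3 = 408
  d = 274: φ(274) · σ(274/274) = 136 · 1 = 136
Summing: (φ * σ)(274) = 414 + 138 + 408 + 136 = 1096.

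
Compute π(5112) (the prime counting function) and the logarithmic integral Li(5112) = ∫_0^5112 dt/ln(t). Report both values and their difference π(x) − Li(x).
π(5112) = 683;  Li(5112) ≈ 697.41;  π(x) − Li(x) ≈ -14.41.

Direct count of primes ≤ 5112 gives π(5112) = 683. Numerical evaluation of the logarithmic integral gives Li(5112) ≈ 697.41. The difference π(x) − Li(x) ≈ -14.41 is typically negative for small/moderate x (Li(x) overestimates), though Littlewood's theorem shows this sign changes infinitely often.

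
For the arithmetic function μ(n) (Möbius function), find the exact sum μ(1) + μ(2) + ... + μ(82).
Σ_{n ≤ 82} μ(n) = -3

Compute μ(n) for each 1 ≤ n ≤ 82: μ(1) = 1, μ(2) = -1, μ(3) = -1, μ(4) = 0, μ(5) = -1, μ(6) = 1, μ(7) = -1, μ(8) = 0, μ(9) = 0, μ(10) = 1, μ(11) = -1, μ(12) = 0, μ(13) = -1, μ(14) = 1, μ(15) = 1, μ(16) = 0, μ(17) = -1, μ(18) = 0, μ(19) = -1, μ(20) = 0, μ(21) = 1, μ(22) = 1, μ(23) = -1, μ(24) = 0, μ(25) = 0, μ(26) = 1, μ(27) = 0, μ(28) = 0, μ(29) = -1, μ(30) = -1, μ(31) = -1, μ(32) = 0, μ(33) = 1, μ(34) = 1, μ(35) = 1, μ(36) = 0, μ(37) = -1, μ(38) = 1, μ(39) = 1, μ(40) = 0, μ(41) = -1, μ(42) = -1, μ(43) = -1, μ(44) = 0, μ(45) = 0, μ(46) = 1, μ(47) = -1, μ(48) = 0, μ(49) = 0, μ(50) = 0, μ(51) = 1, μ(52) = 0, μ(53) = -1, μ(54) = 0, μ(55) = 1, μ(56) = 0, μ(57) = 1, μ(58) = 1, μ(59) = -1, μ(60) = 0, μ(61) = -1, μ(62) = 1, μ(63) = 0, μ(64) = 0, μ(65) = 1, μ(66) = -1, μ(67) = -1, μ(68) = 0, μ(69) = 1, μ(70) = -1, μ(71) = -1, μ(72) = 0, μ(73) = -1, μ(74) = 1, μ(75) = 0, μ(76) = 0, μ(77) = 1, μ(78) = -1, μ(79) = -1, μ(80) = 0, μ(81) = 0, μ(82) = 1. Summing all 82 values: -3. (Mertens function M(x) = Σ_{n ≤ x} μ(n); on average M(x) should be small (PNT ⟺ M(x) = o(x)).)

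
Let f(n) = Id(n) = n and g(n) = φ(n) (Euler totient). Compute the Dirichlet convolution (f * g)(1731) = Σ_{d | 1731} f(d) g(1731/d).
(Id * φ)(1731) = 5765

Divisors of 1731: [1, 3, 577, 1731]. For each d | 1731:
  d = 1: Id(1) · φ(1731/1) = 1 · 1152 = 1152
  d = 3: Id(3) · φ(1731/3) = 3 · 576 = 1728
  d = 577: Id(577) · φ(1731/577) = 577 · 2 = 1154
  d = 1731: Id(1731) · φ(1731/1731) = 1731 · 1 = 1731
Summing: (Id * φ)(1731) = 1152 + 1728 + 1154 + 1731 = 5765.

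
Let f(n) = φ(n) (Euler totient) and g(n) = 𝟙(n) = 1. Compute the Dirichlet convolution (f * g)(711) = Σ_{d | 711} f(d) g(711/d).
(φ * 𝟙)(711) = 711

Divisors of 711: [1, 3, 9, 79, 237, 711]. For each d | 711:
  d = 1: φ(1) · 𝟙(711/1) = 1 · 1 = 1
  d = 3: φ(3) · 𝟙(711/3) = 2 · 1 = 2
  d = 9: φ(9) · 𝟙(711/9) = 6 · 1 = 6
  d = 79: φ(79) · 𝟙(711/79) = 78 · 1 = 78
  d = 237: φ(237) · 𝟙(711/237) = 156 · 1 = 156
  d = 711: φ(711) · 𝟙(711/711) = 468 · 1 = 468
Summing: (φ * 𝟙)(711) = 1 + 2 + 6 + 78 + 156 + 468 = 711.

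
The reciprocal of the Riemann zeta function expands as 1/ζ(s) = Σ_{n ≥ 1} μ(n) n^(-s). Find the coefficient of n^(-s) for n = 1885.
μ(1885) = -1

Factor n = 1885 = 5 · 13 · 29. μ(n) = 0 if any exponent ≥ 2 (not squarefree); otherwise μ(n) = (−1)^{ω(n)} where ω(n) is the number of distinct prime factors. Applying: μ(1885) = -1.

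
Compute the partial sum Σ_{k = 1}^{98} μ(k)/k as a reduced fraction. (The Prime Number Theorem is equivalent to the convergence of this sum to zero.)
Σ μ(k)/k = 11962644395524974654034383169459538/384261327324253070792183691221959345

Values of μ(k) for 1 ≤ k ≤ 98: μ(1) = 1, μ(2) = -1, μ(3) = -1, μ(5) = -1, μ(6) = 1, μ(7) = -1, μ(10) = 1, μ(11) = -1, μ(13) = -1, μ(14) = 1, μ(15) = 1, μ(17) = -1, μ(19) = -1, μ(21) = 1, μ(22) = 1, μ(23) = -1, μ(26) = 1, μ(29) = -1, μ(30) = -1, μ(31) = -1, μ(33) = 1, μ(34) = 1, μ(35) = 1, μ(37) = -1, μ(38) = 1, μ(39) = 1, μ(41) = -1, μ(42) = -1, μ(43) = -1, μ(46) = 1, μ(47) = -1, μ(51) = 1, μ(53) = -1, μ(55) = 1, μ(57) = 1, μ(58) = 1, μ(59) = -1, μ(61) = -1, μ(62) = 1, μ(65) = 1, μ(66) = -1, μ(67) = -1, μ(69) = 1, μ(70) = -1, μ(71) = -1, μ(73) = -1, μ(74) = 1, μ(77) = 1, μ(78) = -1, μ(79) = -1, μ(82) = 1, μ(83) = -1, μ(85) = 1, μ(86) = 1, μ(87) = 1, μ(89) = -1, μ(91) = 1, μ(93) = 1, μ(94) = 1, μ(95) = 1, μ(97) = -1, with μ = 0 on non-squarefree integers. Summing μ(k)/k for k where μ(k) ≠ 0 gives 11962644395524974654034383169459538/384261327324253070792183691221959345 ≈ 0.0311. (PNT ⟺ this sum → 0 as n → ∞.)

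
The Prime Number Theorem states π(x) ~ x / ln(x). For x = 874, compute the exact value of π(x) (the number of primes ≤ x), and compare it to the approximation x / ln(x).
π(874) = 150;  x/ln(x) ≈ 129.04;  relative error ≈ 13.97%.

Directly count primes up to 874: π(874) = 150. The PNT approximation gives 874/ln(874) ≈ 874/6.77308 ≈ 129.04. Relative error (π(x) − x/ln(x)) / π(x) ≈ 13.97%; the approximation is known to undercount slightly (Li(x) is a better estimate).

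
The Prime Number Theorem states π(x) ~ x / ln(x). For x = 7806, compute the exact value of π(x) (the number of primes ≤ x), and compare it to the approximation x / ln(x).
π(7806) = 987;  x/ln(x) ≈ 870.95;  relative error ≈ 11.76%.

Directly count primes up to 7806: π(7806) = 987. The PNT approximation gives 7806/ln(7806) ≈ 7806/8.96265 ≈ 870.95. Relative error (π(x) − x/ln(x)) / π(x) ≈ 11.76%; the approximation is known to undercount slightly (Li(x) is a better estimate).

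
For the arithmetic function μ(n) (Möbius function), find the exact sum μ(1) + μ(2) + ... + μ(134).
Σ_{n ≤ 134} μ(n) = -1

Compute μ(n) for each 1 ≤ n ≤ 134: μ(1) = 1, μ(2) = -1, μ(3) = -1, μ(4) = 0, μ(5) = -1, μ(6) = 1, μ(7) = -1, μ(8) = 0, μ(9) = 0, μ(10) = 1, μ(11) = -1, μ(12) = 0, μ(13) = -1, μ(14) = 1, μ(15) = 1, μ(16) = 0, μ(17) = -1, μ(18) = 0, μ(19) = -1, μ(20) = 0, μ(21) = 1, μ(22) = 1, μ(23) = -1, μ(24) = 0, μ(25) = 0, μ(26) = 1, μ(27) = 0, μ(28) = 0, μ(29) = -1, μ(30) = -1, μ(31) = -1, μ(32) = 0, μ(33) = 1, μ(34) = 1, μ(35) = 1, μ(36) = 0, μ(37) = -1, μ(38) = 1, μ(39) = 1, μ(40) = 0, μ(41) = -1, μ(42) = -1, μ(43) = -1, μ(44) = 0, μ(45) = 0, μ(46) = 1, μ(47) = -1, μ(48) = 0, μ(49) = 0, μ(50) = 0, μ(51) = 1, μ(52) = 0, μ(53) = -1, μ(54) = 0, μ(55) = 1, μ(56) = 0, μ(57) = 1, μ(58) = 1, μ(59) = -1, μ(60) = 0, μ(61) = -1, μ(62) = 1, μ(63) = 0, μ(64) = 0, μ(65) = 1, μ(66) = -1, μ(67) = -1, μ(68) = 0, μ(69) = 1, μ(70) = -1, μ(71) = -1, μ(72) = 0, μ(73) = -1, μ(74) = 1, μ(75) = 0, μ(76) = 0, μ(77) = 1, μ(78) = -1, μ(79) = -1, μ(80) = 0, μ(81) = 0, μ(82) = 1, μ(83) = -1, μ(84) = 0, μ(85) = 1, μ(86) = 1, μ(87) = 1, μ(88) = 0, μ(89) = -1, μ(90) = 0, μ(91) = 1, μ(92) = 0, μ(93) = 1, μ(94) = 1, μ(95) = 1, μ(96) = 0, μ(97) = -1, μ(98) = 0, μ(99) = 0, μ(100) = 0, μ(101) = -1, μ(102) = -1, μ(103) = -1, μ(104) = 0, μ(105) = -1, μ(106) = 1, μ(107) = -1, μ(108) = 0, μ(109) = -1, μ(110) = -1, μ(111) = 1, μ(112) = 0, μ(113) = -1, μ(114) = -1, μ(115) = 1, μ(116) = 0, μ(117) = 0, μ(118) = 1, μ(119) = 1, μ(120) = 0, μ(121) = 0, μ(122) = 1, μ(123) = 1, μ(124) = 0, μ(125) = 0, μ(126) = 0, μ(127) = -1, μ(128) = 0, μ(129) = 1, μ(130) = -1, μ(131) = -1, μ(132) = 0, μ(133) = 1, μ(134) = 1. Summing all 134 values: -1. (Mertens function M(x) = Σ_{n ≤ x} μ(n); on average M(x) should be small (PNT ⟺ M(x) = o(x)).)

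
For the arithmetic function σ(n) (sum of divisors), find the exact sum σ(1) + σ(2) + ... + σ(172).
Σ_{n ≤ 172} σ(n) = 24430

Compute σ(n) for each 1 ≤ n ≤ 172: σ(1) = 1, σ(2) = 3, σ(3) = 4, σ(4) = 7, σ(5) = 6, σ(6) = 12, σ(7) = 8, σ(8) = 15, σ(9) = 13, σ(10) = 18, σ(11) = 12, σ(12) = 28, σ(13) = 14, σ(14) = 24, σ(15) = 24, σ(16) = 31, σ(17) = 18, σ(18) = 39, σ(19) = 20, σ(20) = 42, σ(21) = 32, σ(22) = 36, σ(23) = 24, σ(24) = 60, σ(25) = 31, σ(26) = 42, σ(27) = 40, σ(28) = 56, σ(29) = 30, σ(30) = 72, σ(31) = 32, σ(32) = 63, σ(33) = 48, σ(34) = 54, σ(35) = 48, σ(36) = 91, σ(37) = 38, σ(38) = 60, σ(39) = 56, σ(40) = 90, σ(41) = 42, σ(42) = 96, σ(43) = 44, σ(44) = 84, σ(45) = 78, σ(46) = 72, σ(47) = 48, σ(48) = 124, σ(49) = 57, σ(50) = 93, σ(51) = 72, σ(52) = 98, σ(53) = 54, σ(54) = 120, σ(55) = 72, σ(56) = 120, σ(57) = 80, σ(58) = 90, σ(59) = 60, σ(60) = 168, σ(61) = 62, σ(62) = 96, σ(63) = 104, σ(64) = 127, σ(65) = 84, σ(66) = 144, σ(67) = 68, σ(68) = 126, σ(69) = 96, σ(70) = 144, σ(71) = 72, σ(72) = 195, σ(73) = 74, σ(74) = 114, σ(75) = 124, σ(76) = 140, σ(77) = 96, σ(78) = 168, σ(79) = 80, σ(80) = 186, σ(81) = 121, σ(82) = 126, σ(83) = 84, σ(84) = 224, σ(85) = 108, σ(86) = 132, σ(87) = 120, σ(88) = 180, σ(89) = 90, σ(90) = 234, σ(91) = 112, σ(92) = 168, σ(93) = 128, σ(94) = 144, σ(95) = 120, σ(96) = 252, σ(97) = 98, σ(98) = 171, σ(99) = 156, σ(100) = 217, σ(101) = 102, σ(102) = 216, σ(103) = 104, σ(104) = 210, σ(105) = 192, σ(106) = 162, σ(107) = 108, σ(108) = 280, σ(109) = 110, σ(110) = 216, σ(111) = 152, σ(112) = 248, σ(113) = 114, σ(114) = 240, σ(115) = 144, σ(116) = 210, σ(117) = 182, σ(118) = 180, σ(119) = 144, σ(120) = 360, σ(121) = 133, σ(122) = 186, σ(123) = 168, σ(124) = 224, σ(125) = 156, σ(126) = 312, σ(127) = 128, σ(128) = 255, σ(129) = 176, σ(130) = 252, σ(131) = 132, σ(132) = 336, σ(133) = 160, σ(134) = 204, σ(135) = 240, σ(136) = 270, σ(137) = 138, σ(138) = 288, σ(139) = 140, σ(140) = 336, σ(141) = 192, σ(142) = 216, σ(143) = 168, σ(144) = 403, σ(145) = 180, σ(146) = 222, σ(147) = 228, σ(148) = 266, σ(149) = 150, σ(150) = 372, σ(151) = 152, σ(152) = 300, σ(153) = 234, σ(154) = 288, σ(155) = 192, σ(156) = 392, σ(157) = 158, σ(158) = 240, σ(159) = 216, σ(160) = 378, σ(161) = 192, σ(162) = 363, σ(163) = 164, σ(164) = 294, σ(165) = 288, σ(166) = 252, σ(167) = 168, σ(168) = 480, σ(169) = 183, σ(170) = 324, σ(171) = 260, σ(172) = 308. Summing all 172 values: 24430. (Average order: Σ_{n ≤ x} σ(n) ~ (π²/12) x². For x = 172, (π²/12)·172² ≈ 24331.86.)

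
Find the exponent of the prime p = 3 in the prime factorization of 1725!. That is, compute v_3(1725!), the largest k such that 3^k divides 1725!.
v_3(1725!) = 859

Legendre's formula: v_p(n!) = Σ_{k ≥ 1} ⌊n / p^k⌋. For p = 3, n = 1725, the terms are:
  ⌊1725/3^1⌋ = ⌊1725/3⌋ = 575
  ⌊1725/3^2⌋ = ⌊1725/9⌋ = 191
  ⌊1725/3^3⌋ = ⌊1725/27⌋ = 63
  ⌊1725/3^4⌋ = ⌊1725/81⌋ = 21
  ⌊1725/3^5⌋ = ⌊1725/243⌋ = 7
  ⌊1725/3^6⌋ = ⌊1725/729⌋ = 2
(the next term ⌊1725/3^7⌋ = 0, terminating the sum). Summing: v_3(1725!) = 575 + 191 + 63 + 21 + 7 + 2 = 859.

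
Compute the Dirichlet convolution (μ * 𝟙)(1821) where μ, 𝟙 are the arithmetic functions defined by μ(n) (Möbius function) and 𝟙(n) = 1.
(μ * 𝟙)(1821) = 0

Divisors of 1821: [1, 3, 607, 1821]. For each d | 1821:
  d = 1: μ(1) · 𝟙(1821/1) = 1 · 1 = 1
  d = 3: μ(3) · 𝟙(1821/3) = -1 · 1 = -1
  d = 607: μ(607) · 𝟙(1821/607) = -1 · 1 = -1
  d = 1821: μ(1821) · 𝟙(1821/1821) = 1 · 1 = 1
Summing: (μ * 𝟙)(1821) = 1 + -1 + -1 + 1 = 0.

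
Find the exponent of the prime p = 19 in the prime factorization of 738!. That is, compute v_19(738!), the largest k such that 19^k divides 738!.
v_19(738!) = 40

Legendre's formula: v_p(n!) = Σ_{k ≥ 1} ⌊n / p^k⌋. For p = 19, n = 738, the terms are:
  ⌊738/19^1⌋ = ⌊738/19⌋ = 38
  ⌊738/19^2⌋ = ⌊738/361⌋ = 2
(the next term ⌊738/19^3⌋ = 0, terminating the sum). Summing: v_19(738!) = 38 + 2 = 40.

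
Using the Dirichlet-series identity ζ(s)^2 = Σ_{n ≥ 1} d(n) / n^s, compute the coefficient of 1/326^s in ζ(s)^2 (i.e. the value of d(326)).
d(326) = 4

ζ(s)^2 = (Σ 1/m^s)(Σ 1/k^s). The coefficient of 1/n^s in the product is the number of ordered pairs (m, k) with mk = n, which equals d(n). For n = 326, divisors are [1, 2, 163, 326], so d(326) = 4.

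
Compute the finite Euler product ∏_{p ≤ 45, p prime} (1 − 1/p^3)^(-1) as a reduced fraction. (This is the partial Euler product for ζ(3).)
∏ = 11622300127850926153432227486340003/9669167824002218213355442162630656

The primes p ≤ 45 are [2, 3, 5, 7, 11, 13, 17, 19, 23, 29, 31, 37, 41, 43]. For each prime, (1 − 1/p^3)^(-1) = p^3 / (p^3 − 1). The product is (1 − 1/2^3)^(-1), (1 − 1/3^3)^(-1), (1 − 1/5^3)^(-1), (1 − 1/7^3)^(-1), (1 − 1/11^3)^(-1), (1 − 1/13^3)^(-1), (1 − 1/17^3)^(-1), (1 − 1/19^3)^(-1), (1 − 1/23^3)^(-1), (1 − 1/29^3)^(-1), (1 − 1/31^3)^(-1), (1 − 1/37^3)^(-1), (1 − 1/41^3)^(-1), (1 − 1/43^3)^(-1) = ∏ p^3 / (p^3 − 1) = 11622300127850926153432227486340003/9669167824002218213355442162630656.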